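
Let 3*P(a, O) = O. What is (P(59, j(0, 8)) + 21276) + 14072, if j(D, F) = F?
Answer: 106052/3 ≈ 35351.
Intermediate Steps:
P(a, O) = O/3
(P(59, j(0, 8)) + 21276) + 14072 = ((1/3)*8 + 21276) + 14072 = (8/3 + 21276) + 14072 = 63836/3 + 14072 = 106052/3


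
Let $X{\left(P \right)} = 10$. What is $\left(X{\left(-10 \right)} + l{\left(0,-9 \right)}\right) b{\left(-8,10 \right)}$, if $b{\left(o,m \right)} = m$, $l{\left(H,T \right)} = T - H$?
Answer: $10$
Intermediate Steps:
$\left(X{\left(-10 \right)} + l{\left(0,-9 \right)}\right) b{\left(-8,10 \right)} = \left(10 - 9\right) 10 = 1 \cdot 10 = 10$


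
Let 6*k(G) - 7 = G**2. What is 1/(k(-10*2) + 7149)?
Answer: 6/43301 ≈ 0.00013856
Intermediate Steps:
k(G) = 7/6 + G**2/6
1/(k(-10*2) + 7149) = 1/((7/6 + (-10*2)**2/6) + 7149) = 1/((7/6 + (1/6)*(-20)**2) + 7149) = 1/((7/6 + (1/6)*400) + 7149) = 1/((7/6 + 200/3) + 7149) = 1/(407/6 + 7149) = 1/(43301/6) = 6/43301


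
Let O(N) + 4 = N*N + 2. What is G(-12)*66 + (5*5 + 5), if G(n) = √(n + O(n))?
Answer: 30 + 66*√130 ≈ 782.52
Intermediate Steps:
O(N) = -2 + N² (O(N) = -4 + (N*N + 2) = -4 + (N² + 2) = -4 + (2 + N²) = -2 + N²)
G(n) = √(-2 + n + n²) (G(n) = √(n + (-2 + n²)) = √(-2 + n + n²))
G(-12)*66 + (5*5 + 5) = √(-2 - 12 + (-12)²)*66 + (5*5 + 5) = √(-2 - 12 + 144)*66 + (25 + 5) = √130*66 + 30 = 66*√130 + 30 = 30 + 66*√130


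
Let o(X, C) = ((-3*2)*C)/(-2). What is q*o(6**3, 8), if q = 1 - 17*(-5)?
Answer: 2064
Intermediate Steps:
o(X, C) = 3*C (o(X, C) = -6*C*(-1/2) = 3*C)
q = 86 (q = 1 + 85 = 86)
q*o(6**3, 8) = 86*(3*8) = 86*24 = 2064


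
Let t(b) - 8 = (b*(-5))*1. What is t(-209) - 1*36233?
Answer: -35180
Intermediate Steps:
t(b) = 8 - 5*b (t(b) = 8 + (b*(-5))*1 = 8 - 5*b*1 = 8 - 5*b)
t(-209) - 1*36233 = (8 - 5*(-209)) - 1*36233 = (8 + 1045) - 36233 = 1053 - 36233 = -35180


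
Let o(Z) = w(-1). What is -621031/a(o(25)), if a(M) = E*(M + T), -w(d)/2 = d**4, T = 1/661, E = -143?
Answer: -410501491/188903 ≈ -2173.1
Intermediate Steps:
T = 1/661 ≈ 0.0015129
w(d) = -2*d**4
o(Z) = -2 (o(Z) = -2*(-1)**4 = -2*1 = -2)
a(M) = -143/661 - 143*M (a(M) = -143*(M + 1/661) = -143*(1/661 + M) = -143/661 - 143*M)
-621031/a(o(25)) = -621031/(-143/661 - 143*(-2)) = -621031/(-143/661 + 286) = -621031/188903/661 = -621031*661/188903 = -410501491/188903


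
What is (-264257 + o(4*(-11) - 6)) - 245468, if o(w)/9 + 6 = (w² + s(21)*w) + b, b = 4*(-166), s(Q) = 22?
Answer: -503155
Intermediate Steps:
b = -664
o(w) = -6030 + 9*w² + 198*w (o(w) = -54 + 9*((w² + 22*w) - 664) = -54 + 9*(-664 + w² + 22*w) = -54 + (-5976 + 9*w² + 198*w) = -6030 + 9*w² + 198*w)
(-264257 + o(4*(-11) - 6)) - 245468 = (-264257 + (-6030 + 9*(4*(-11) - 6)² + 198*(4*(-11) - 6))) - 245468 = (-264257 + (-6030 + 9*(-44 - 6)² + 198*(-44 - 6))) - 245468 = (-264257 + (-6030 + 9*(-50)² + 198*(-50))) - 245468 = (-264257 + (-6030 + 9*2500 - 9900)) - 245468 = (-264257 + (-6030 + 22500 - 9900)) - 245468 = (-264257 + 6570) - 245468 = -257687 - 245468 = -503155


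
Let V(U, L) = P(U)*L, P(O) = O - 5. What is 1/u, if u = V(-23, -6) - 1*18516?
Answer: -1/18348 ≈ -5.4502e-5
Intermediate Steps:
P(O) = -5 + O
V(U, L) = L*(-5 + U) (V(U, L) = (-5 + U)*L = L*(-5 + U))
u = -18348 (u = -6*(-5 - 23) - 1*18516 = -6*(-28) - 18516 = 168 - 18516 = -18348)
1/u = 1/(-18348) = -1/18348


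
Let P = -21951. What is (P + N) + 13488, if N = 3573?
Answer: -4890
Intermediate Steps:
(P + N) + 13488 = (-21951 + 3573) + 13488 = -18378 + 13488 = -4890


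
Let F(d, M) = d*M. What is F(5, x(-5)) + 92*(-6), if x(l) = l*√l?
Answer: -552 - 25*I*√5 ≈ -552.0 - 55.902*I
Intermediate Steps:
x(l) = l^(3/2)
F(d, M) = M*d
F(5, x(-5)) + 92*(-6) = (-5)^(3/2)*5 + 92*(-6) = -5*I*√5*5 - 552 = -25*I*√5 - 552 = -552 - 25*I*√5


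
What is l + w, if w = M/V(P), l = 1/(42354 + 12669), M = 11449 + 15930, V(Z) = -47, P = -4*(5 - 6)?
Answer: -1506474670/2586081 ≈ -582.53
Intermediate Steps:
P = 4 (P = -4*(-1) = 4)
M = 27379
l = 1/55023 ≈ 1.8174e-5
w = -27379/47 (w = 27379/(-47) = 27379*(-1/47) = -27379/47 ≈ -582.53)
l + w = 1/55023 - 27379/47 = -1506474670/2586081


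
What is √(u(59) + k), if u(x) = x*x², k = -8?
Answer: 3*√22819 ≈ 453.18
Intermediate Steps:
u(x) = x³
√(u(59) + k) = √(59³ - 8) = √(205379 - 8) = √205371 = 3*√22819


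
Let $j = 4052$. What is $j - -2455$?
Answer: $6507$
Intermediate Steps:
$j - -2455 = 4052 - -2455 = 4052 + 2455 = 6507$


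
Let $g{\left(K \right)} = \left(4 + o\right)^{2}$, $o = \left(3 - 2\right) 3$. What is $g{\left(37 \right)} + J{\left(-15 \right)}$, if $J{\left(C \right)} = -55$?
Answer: $-6$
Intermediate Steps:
$o = 3$ ($o = 1 \cdot 3 = 3$)
$g{\left(K \right)} = 49$ ($g{\left(K \right)} = \left(4 + 3\right)^{2} = 7^{2} = 49$)
$g{\left(37 \right)} + J{\left(-15 \right)} = 49 - 55 = -6$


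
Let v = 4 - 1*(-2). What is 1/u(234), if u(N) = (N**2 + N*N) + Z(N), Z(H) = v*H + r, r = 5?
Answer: 1/110921 ≈ 9.0154e-6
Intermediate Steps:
v = 6 (v = 4 + 2 = 6)
Z(H) = 5 + 6*H (Z(H) = 6*H + 5 = 5 + 6*H)
u(N) = 5 + 2*N**2 + 6*N (u(N) = (N**2 + N*N) + (5 + 6*N) = (N**2 + N**2) + (5 + 6*N) = 2*N**2 + (5 + 6*N) = 5 + 2*N**2 + 6*N)
1/u(234) = 1/(5 + 2*234**2 + 6*234) = 1/(5 + 2*54756 + 1404) = 1/(5 + 109512 + 1404) = 1/110921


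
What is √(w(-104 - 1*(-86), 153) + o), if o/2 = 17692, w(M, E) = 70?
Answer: √35454 ≈ 188.29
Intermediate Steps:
o = 35384 (o = 2*17692 = 35384)
√(w(-104 - 1*(-86), 153) + o) = √(70 + 35384) = √35454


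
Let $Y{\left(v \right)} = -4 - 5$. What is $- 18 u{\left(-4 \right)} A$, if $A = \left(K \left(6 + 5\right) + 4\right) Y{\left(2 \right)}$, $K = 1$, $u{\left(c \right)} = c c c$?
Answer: $-155520$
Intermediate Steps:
$u{\left(c \right)} = c^{3}$ ($u{\left(c \right)} = c^{2} c = c^{3}$)
$Y{\left(v \right)} = -9$ ($Y{\left(v \right)} = -4 - 5 = -9$)
$A = -135$ ($A = \left(1 \left(6 + 5\right) + 4\right) \left(-9\right) = \left(1 \cdot 11 + 4\right) \left(-9\right) = \left(11 + 4\right) \left(-9\right) = 15 \left(-9\right) = -135$)
$- 18 u{\left(-4 \right)} A = - 18 \left(-4\right)^{3} \left(-135\right) = \left(-18\right) \left(-64\right) \left(-135\right) = 1152 \left(-135\right) = -155520$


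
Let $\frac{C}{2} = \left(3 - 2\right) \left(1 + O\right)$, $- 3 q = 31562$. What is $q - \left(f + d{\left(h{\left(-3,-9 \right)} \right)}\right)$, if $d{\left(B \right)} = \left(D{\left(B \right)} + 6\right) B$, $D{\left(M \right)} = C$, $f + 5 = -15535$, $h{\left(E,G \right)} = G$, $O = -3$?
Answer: $\frac{15112}{3} \approx 5037.3$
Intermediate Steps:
$q = - \frac{31562}{3}$ ($q = \left(- \frac{1}{3}\right) 31562 = - \frac{31562}{3} \approx -10521.0$)
$f = -15540$ ($f = -5 - 15535 = -15540$)
$C = -4$ ($C = 2 \left(3 - 2\right) \left(1 - 3\right) = 2 \cdot 1 \left(-2\right) = 2 \left(-2\right) = -4$)
$D{\left(M \right)} = -4$
$d{\left(B \right)} = 2 B$ ($d{\left(B \right)} = \left(-4 + 6\right) B = 2 B$)
$q - \left(f + d{\left(h{\left(-3,-9 \right)} \right)}\right) = - \frac{31562}{3} - \left(-15540 + 2 \left(-9\right)\right) = - \frac{31562}{3} - \left(-15540 - 18\right) = - \frac{31562}{3} - -15558 = - \frac{31562}{3} + 15558 = \frac{15112}{3}$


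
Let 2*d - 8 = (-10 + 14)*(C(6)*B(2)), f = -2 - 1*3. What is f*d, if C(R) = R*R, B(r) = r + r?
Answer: -1460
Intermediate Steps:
B(r) = 2*r
C(R) = R²
f = -5 (f = -2 - 3 = -5)
d = 292 (d = 4 + ((-10 + 14)*(6²*(2*2)))/2 = 4 + (4*(36*4))/2 = 4 + (4*144)/2 = 4 + (½)*576 = 4 + 288 = 292)
f*d = -5*292 = -1460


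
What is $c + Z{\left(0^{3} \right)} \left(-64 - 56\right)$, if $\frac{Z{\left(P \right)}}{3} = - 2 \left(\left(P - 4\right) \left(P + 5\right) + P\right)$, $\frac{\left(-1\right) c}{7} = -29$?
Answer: $-14197$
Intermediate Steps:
$c = 203$ ($c = \left(-7\right) \left(-29\right) = 203$)
$Z{\left(P \right)} = - 6 P - 6 \left(-4 + P\right) \left(5 + P\right)$ ($Z{\left(P \right)} = 3 \left(- 2 \left(\left(P - 4\right) \left(P + 5\right) + P\right)\right) = 3 \left(- 2 \left(\left(-4 + P\right) \left(5 + P\right) + P\right)\right) = 3 \left(- 2 \left(P + \left(-4 + P\right) \left(5 + P\right)\right)\right) = 3 \left(- 2 P - 2 \left(-4 + P\right) \left(5 + P\right)\right) = - 6 P - 6 \left(-4 + P\right) \left(5 + P\right)$)
$c + Z{\left(0^{3} \right)} \left(-64 - 56\right) = 203 + \left(120 - 12 \cdot 0^{3} - 6 \left(0^{3}\right)^{2}\right) \left(-64 - 56\right) = 203 + \left(120 - 0 - 6 \cdot 0^{2}\right) \left(-120\right) = 203 + \left(120 + 0 - 0\right) \left(-120\right) = 203 + \left(120 + 0 + 0\right) \left(-120\right) = 203 + 120 \left(-120\right) = 203 - 14400 = -14197$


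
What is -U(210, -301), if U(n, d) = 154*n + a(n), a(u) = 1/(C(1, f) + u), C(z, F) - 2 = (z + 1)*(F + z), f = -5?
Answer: -6597361/204 ≈ -32340.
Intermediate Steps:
C(z, F) = 2 + (1 + z)*(F + z) (C(z, F) = 2 + (z + 1)*(F + z) = 2 + (1 + z)*(F + z))
a(u) = 1/(-6 + u) (a(u) = 1/((2 - 5 + 1 + 1² - 5*1) + u) = 1/((2 - 5 + 1 + 1 - 5) + u) = 1/(-6 + u))
U(n, d) = 1/(-6 + n) + 154*n (U(n, d) = 154*n + 1/(-6 + n) = 1/(-6 + n) + 154*n)
-U(210, -301) = -(1 + 154*210*(-6 + 210))/(-6 + 210) = -(1 + 154*210*204)/204 = -(1 + 6597360)/204 = -6597361/204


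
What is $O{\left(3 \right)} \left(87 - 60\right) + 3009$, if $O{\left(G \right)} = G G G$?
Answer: $3738$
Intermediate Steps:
$O{\left(G \right)} = G^{3}$ ($O{\left(G \right)} = G^{2} G = G^{3}$)
$O{\left(3 \right)} \left(87 - 60\right) + 3009 = 3^{3} \left(87 - 60\right) + 3009 = 27 \cdot 27 + 3009 = 729 + 3009 = 3738$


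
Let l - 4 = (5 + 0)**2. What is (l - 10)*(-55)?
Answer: -1045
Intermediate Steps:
l = 29 (l = 4 + (5 + 0)**2 = 4 + 5**2 = 4 + 25 = 29)
(l - 10)*(-55) = (29 - 10)*(-55) = 19*(-55) = -1045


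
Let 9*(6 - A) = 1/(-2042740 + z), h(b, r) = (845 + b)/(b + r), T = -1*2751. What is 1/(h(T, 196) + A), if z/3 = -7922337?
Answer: 593495224245/4003711816679 ≈ 0.14824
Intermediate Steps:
T = -2751
z = -23767011 (z = 3*(-7922337) = -23767011)
h(b, r) = (845 + b)/(b + r)
A = 1393726555/232287759 (A = 6 - 1/(9*(-2042740 - 23767011)) = 6 - ⅑/(-25809751) = 6 - ⅑*(-1/25809751) = 6 + 1/232287759 = 1393726555/232287759 ≈ 6.0000)
1/(h(T, 196) + A) = 1/((845 - 2751)/(-2751 + 196) + 1393726555/232287759) = 1/(-1906/(-2555) + 1393726555/232287759) = 1/(-1/2555*(-1906) + 1393726555/232287759) = 1/(1906/2555 + 1393726555/232287759) = 1/(4003711816679/593495224245) = 593495224245/4003711816679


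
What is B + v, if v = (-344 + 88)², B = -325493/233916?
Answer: 15329593483/233916 ≈ 65535.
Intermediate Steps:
B = -325493/233916 (B = -325493*1/233916 = -325493/233916 ≈ -1.3915)
v = 65536 (v = (-256)² = 65536)
B + v = -325493/233916 + 65536 = 15329593483/233916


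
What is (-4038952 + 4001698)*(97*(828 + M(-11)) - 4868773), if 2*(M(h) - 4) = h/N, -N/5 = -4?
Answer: 3567514325529/20 ≈ 1.7838e+11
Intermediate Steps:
N = 20 (N = -5*(-4) = 20)
M(h) = 4 + h/40 (M(h) = 4 + (h/20)/2 = 4 + h/40)
(-4038952 + 4001698)*(97*(828 + M(-11)) - 4868773) = (-4038952 + 4001698)*(97*(828 + (4 + (1/40)*(-11))) - 4868773) = -37254*(97*(828 + (4 - 11/40)) - 4868773) = -37254*(97*(828 + 149/40) - 4868773) = -37254*(97*(33269/40) - 4868773) = -37254*(3227093/40 - 4868773) = -37254*(-191523827/40) = 3567514325529/20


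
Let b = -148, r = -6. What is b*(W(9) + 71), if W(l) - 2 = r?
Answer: -9916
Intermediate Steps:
W(l) = -4 (W(l) = 2 - 6 = -4)
b*(W(9) + 71) = -148*(-4 + 71) = -148*67 = -9916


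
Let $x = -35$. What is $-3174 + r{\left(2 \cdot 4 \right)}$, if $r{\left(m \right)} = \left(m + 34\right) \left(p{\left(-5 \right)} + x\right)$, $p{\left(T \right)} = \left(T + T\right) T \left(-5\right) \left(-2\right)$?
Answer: $16356$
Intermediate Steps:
$p{\left(T \right)} = 20 T^{2}$ ($p{\left(T \right)} = 2 T - 5 T \left(-2\right) = 2 T 10 T = 20 T^{2}$)
$r{\left(m \right)} = 15810 + 465 m$ ($r{\left(m \right)} = \left(m + 34\right) \left(20 \left(-5\right)^{2} - 35\right) = \left(34 + m\right) \left(20 \cdot 25 - 35\right) = \left(34 + m\right) \left(500 - 35\right) = \left(34 + m\right) 465 = 15810 + 465 m$)
$-3174 + r{\left(2 \cdot 4 \right)} = -3174 + \left(15810 + 465 \cdot 2 \cdot 4\right) = -3174 + \left(15810 + 465 \cdot 8\right) = -3174 + \left(15810 + 3720\right) = -3174 + 19530 = 16356$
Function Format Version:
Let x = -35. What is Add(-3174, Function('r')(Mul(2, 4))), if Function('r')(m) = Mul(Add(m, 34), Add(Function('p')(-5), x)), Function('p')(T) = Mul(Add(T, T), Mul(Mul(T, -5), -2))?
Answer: 16356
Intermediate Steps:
Function('p')(T) = Mul(20, Pow(T, 2)) (Function('p')(T) = Mul(Mul(2, T), Mul(Mul(-5, T), -2)) = Mul(Mul(2, T), Mul(10, T)) = Mul(20, Pow(T, 2)))
Function('r')(m) = Add(15810, Mul(465, m)) (Function('r')(m) = Mul(Add(m, 34), Add(Mul(20, Pow(-5, 2)), -35)) = Mul(Add(34, m), Add(Mul(20, 25), -35)) = Mul(Add(34, m), Add(500, -35)) = Mul(Add(34, m), 465) = Add(15810, Mul(465, m)))
Add(-3174, Function('r')(Mul(2, 4))) = Add(-3174, Add(15810, Mul(465, Mul(2, 4)))) = Add(-3174, Add(15810, Mul(465, 8))) = Add(-3174, Add(15810, 3720)) = Add(-3174, 19530) = 16356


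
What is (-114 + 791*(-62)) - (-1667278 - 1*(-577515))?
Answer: 1040607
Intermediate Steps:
(-114 + 791*(-62)) - (-1667278 - 1*(-577515)) = (-114 - 49042) - (-1667278 + 577515) = -49156 - 1*(-1089763) = -49156 + 1089763 = 1040607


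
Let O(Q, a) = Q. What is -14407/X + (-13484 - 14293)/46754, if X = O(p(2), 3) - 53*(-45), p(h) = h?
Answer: -739888577/111601798 ≈ -6.6297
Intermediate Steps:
X = 2387 (X = 2 - 53*(-45) = 2 + 2385 = 2387)
-14407/X + (-13484 - 14293)/46754 = -14407/2387 + (-13484 - 14293)/46754 = -14407*1/2387 - 27777*1/46754 = -14407/2387 - 27777/46754 = -739888577/111601798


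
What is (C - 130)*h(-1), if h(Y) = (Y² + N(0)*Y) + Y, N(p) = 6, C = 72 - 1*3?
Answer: 366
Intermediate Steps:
C = 69 (C = 72 - 3 = 69)
h(Y) = Y² + 7*Y (h(Y) = (Y² + 6*Y) + Y = Y² + 7*Y)
(C - 130)*h(-1) = (69 - 130)*(-(7 - 1)) = -(-61)*6 = -61*(-6) = 366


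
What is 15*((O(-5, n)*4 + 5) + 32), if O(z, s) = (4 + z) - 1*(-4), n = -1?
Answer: 735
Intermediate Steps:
O(z, s) = 8 + z (O(z, s) = (4 + z) + 4 = 8 + z)
15*((O(-5, n)*4 + 5) + 32) = 15*(((8 - 5)*4 + 5) + 32) = 15*((3*4 + 5) + 32) = 15*((12 + 5) + 32) = 15*(17 + 32) = 15*49 = 735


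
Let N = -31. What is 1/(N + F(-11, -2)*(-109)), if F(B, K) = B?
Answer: 1/1168 ≈ 0.00085616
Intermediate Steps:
1/(N + F(-11, -2)*(-109)) = 1/(-31 - 11*(-109)) = 1/(-31 + 1199) = 1/1168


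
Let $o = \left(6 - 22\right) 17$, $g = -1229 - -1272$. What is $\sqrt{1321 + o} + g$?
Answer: $43 + \sqrt{1049} \approx 75.388$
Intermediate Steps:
$g = 43$ ($g = -1229 + 1272 = 43$)
$o = -272$ ($o = \left(-16\right) 17 = -272$)
$\sqrt{1321 + o} + g = \sqrt{1321 - 272} + 43 = \sqrt{1049} + 43 = 43 + \sqrt{1049}$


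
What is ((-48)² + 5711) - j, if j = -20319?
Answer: 28334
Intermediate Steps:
((-48)² + 5711) - j = ((-48)² + 5711) - 1*(-20319) = (2304 + 5711) + 20319 = 8015 + 20319 = 28334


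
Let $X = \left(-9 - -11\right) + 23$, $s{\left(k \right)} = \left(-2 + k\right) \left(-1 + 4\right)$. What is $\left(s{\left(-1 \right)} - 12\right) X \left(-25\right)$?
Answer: $13125$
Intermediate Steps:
$s{\left(k \right)} = -6 + 3 k$ ($s{\left(k \right)} = \left(-2 + k\right) 3 = -6 + 3 k$)
$X = 25$ ($X = \left(-9 + 11\right) + 23 = 2 + 23 = 25$)
$\left(s{\left(-1 \right)} - 12\right) X \left(-25\right) = \left(\left(-6 + 3 \left(-1\right)\right) - 12\right) 25 \left(-25\right) = \left(\left(-6 - 3\right) - 12\right) 25 \left(-25\right) = \left(-9 - 12\right) 25 \left(-25\right) = \left(-21\right) 25 \left(-25\right) = \left(-525\right) \left(-25\right) = 13125$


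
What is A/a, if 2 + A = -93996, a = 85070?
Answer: -46999/42535 ≈ -1.1049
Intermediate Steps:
A = -93998 (A = -2 - 93996 = -93998)
A/a = -93998/85070 = -93998*1/85070 = -46999/42535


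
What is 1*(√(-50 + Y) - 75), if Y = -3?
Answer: -75 + I*√53 ≈ -75.0 + 7.2801*I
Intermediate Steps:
1*(√(-50 + Y) - 75) = 1*(√(-50 - 3) - 75) = 1*(√(-53) - 75) = 1*(I*√53 - 75) = 1*(-75 + I*√53) = -75 + I*√53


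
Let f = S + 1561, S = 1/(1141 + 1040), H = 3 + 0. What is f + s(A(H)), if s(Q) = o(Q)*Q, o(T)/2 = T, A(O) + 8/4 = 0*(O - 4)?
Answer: 3421990/2181 ≈ 1569.0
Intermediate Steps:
H = 3
S = 1/2181 ≈ 0.00045851
A(O) = -2 (A(O) = -2 + 0*(O - 4) = -2 + 0*(-4 + O) = -2 + 0 = -2)
o(T) = 2*T
s(Q) = 2*Q**2 (s(Q) = (2*Q)*Q = 2*Q**2)
f = 3404542/2181 (f = 1/2181 + 1561 = 3404542/2181 ≈ 1561.0)
f + s(A(H)) = 3404542/2181 + 2*(-2)**2 = 3404542/2181 + 2*4 = 3404542/2181 + 8 = 3421990/2181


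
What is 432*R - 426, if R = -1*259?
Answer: -112314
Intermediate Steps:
R = -259
432*R - 426 = 432*(-259) - 426 = -111888 - 426 = -112314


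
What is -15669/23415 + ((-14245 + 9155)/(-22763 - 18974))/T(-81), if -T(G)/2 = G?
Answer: -17637516706/26386340085 ≈ -0.66843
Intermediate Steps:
T(G) = -2*G
-15669/23415 + ((-14245 + 9155)/(-22763 - 18974))/T(-81) = -15669/23415 + ((-14245 + 9155)/(-22763 - 18974))/((-2*(-81))) = -15669*1/23415 - 5090/(-41737)/162 = -5223/7805 - 5090*(-1/41737)*(1/162) = -5223/7805 + (5090/41737)*(1/162) = -5223/7805 + 2545/3380697 = -17637516706/26386340085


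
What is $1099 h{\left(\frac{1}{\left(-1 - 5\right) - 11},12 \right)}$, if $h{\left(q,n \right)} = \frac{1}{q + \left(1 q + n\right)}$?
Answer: $\frac{18683}{202} \approx 92.49$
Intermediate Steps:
$h{\left(q,n \right)} = \frac{1}{n + 2 q}$ ($h{\left(q,n \right)} = \frac{1}{q + \left(q + n\right)} = \frac{1}{q + \left(n + q\right)} = \frac{1}{n + 2 q}$)
$1099 h{\left(\frac{1}{\left(-1 - 5\right) - 11},12 \right)} = \frac{1099}{12 + \frac{2}{\left(-1 - 5\right) - 11}} = \frac{1099}{12 + \frac{2}{-6 - 11}} = \frac{1099}{12 + \frac{2}{-17}} = \frac{1099}{12 + 2 \left(- \frac{1}{17}\right)} = \frac{1099}{12 - \frac{2}{17}} = \frac{1099}{\frac{202}{17}} = 1099 \cdot \frac{17}{202} = \frac{18683}{202}$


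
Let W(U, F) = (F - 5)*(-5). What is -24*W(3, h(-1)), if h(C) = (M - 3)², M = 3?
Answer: -600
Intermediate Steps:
h(C) = 0 (h(C) = (3 - 3)² = 0² = 0)
W(U, F) = 25 - 5*F (W(U, F) = (-5 + F)*(-5) = 25 - 5*F)
-24*W(3, h(-1)) = -24*(25 - 5*0) = -24*(25 + 0) = -24*25 = -600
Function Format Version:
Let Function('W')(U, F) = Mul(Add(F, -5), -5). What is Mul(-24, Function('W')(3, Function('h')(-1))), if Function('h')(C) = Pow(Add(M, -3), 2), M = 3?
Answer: -600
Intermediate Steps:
Function('h')(C) = 0 (Function('h')(C) = Pow(Add(3, -3), 2) = Pow(0, 2) = 0)
Function('W')(U, F) = Add(25, Mul(-5, F)) (Function('W')(U, F) = Mul(Add(-5, F), -5) = Add(25, Mul(-5, F)))
Mul(-24, Function('W')(3, Function('h')(-1))) = Mul(-24, Add(25, Mul(-5, 0))) = Mul(-24, Add(25, 0)) = Mul(-24, 25) = -600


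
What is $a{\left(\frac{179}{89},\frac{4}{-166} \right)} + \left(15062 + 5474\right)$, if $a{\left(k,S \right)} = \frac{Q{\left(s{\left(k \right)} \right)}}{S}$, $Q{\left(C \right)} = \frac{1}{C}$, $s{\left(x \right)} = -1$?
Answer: $\frac{41155}{2} \approx 20578.0$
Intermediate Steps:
$a{\left(k,S \right)} = - \frac{1}{S}$ ($a{\left(k,S \right)} = \frac{1}{\left(-1\right) S} = - \frac{1}{S}$)
$a{\left(\frac{179}{89},\frac{4}{-166} \right)} + \left(15062 + 5474\right) = - \frac{1}{4 \frac{1}{-166}} + \left(15062 + 5474\right) = - \frac{1}{4 \left(- \frac{1}{166}\right)} + 20536 = - \frac{1}{- \frac{2}{83}} + 20536 = \left(-1\right) \left(- \frac{83}{2}\right) + 20536 = \frac{83}{2} + 20536 = \frac{41155}{2}$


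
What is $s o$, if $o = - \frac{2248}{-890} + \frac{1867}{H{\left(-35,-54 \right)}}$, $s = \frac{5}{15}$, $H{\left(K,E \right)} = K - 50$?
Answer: $- \frac{29411}{4539} \approx -6.4796$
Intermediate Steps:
$H{\left(K,E \right)} = -50 + K$
$s = \frac{1}{3}$ ($s = 5 \cdot \frac{1}{15} = \frac{1}{3} \approx 0.33333$)
$o = - \frac{29411}{1513}$ ($o = - \frac{2248}{-890} + \frac{1867}{-50 - 35} = \left(-2248\right) \left(- \frac{1}{890}\right) + \frac{1867}{-85} = \frac{1124}{445} + 1867 \left(- \frac{1}{85}\right) = \frac{1124}{445} - \frac{1867}{85} = - \frac{29411}{1513} \approx -19.439$)
$s o = \frac{1}{3} \left(- \frac{29411}{1513}\right) = - \frac{29411}{4539}$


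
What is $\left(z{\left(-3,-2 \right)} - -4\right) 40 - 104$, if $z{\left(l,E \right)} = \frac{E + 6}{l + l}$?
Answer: $\frac{88}{3} \approx 29.333$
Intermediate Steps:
$z{\left(l,E \right)} = \frac{6 + E}{2 l}$
$\left(z{\left(-3,-2 \right)} - -4\right) 40 - 104 = \left(\frac{6 - 2}{2 \left(-3\right)} - -4\right) 40 - 104 = \left(\frac{1}{2} \left(- \frac{1}{3}\right) 4 + 4\right) 40 - 104 = \left(- \frac{2}{3} + 4\right) 40 - 104 = \frac{10}{3} \cdot 40 - 104 = \frac{400}{3} - 104 = \frac{88}{3}$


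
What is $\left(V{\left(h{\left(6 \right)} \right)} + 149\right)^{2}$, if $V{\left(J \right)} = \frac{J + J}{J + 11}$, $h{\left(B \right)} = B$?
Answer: $\frac{6477025}{289} \approx 22412.0$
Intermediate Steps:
$V{\left(J \right)} = \frac{2 J}{11 + J}$
$\left(V{\left(h{\left(6 \right)} \right)} + 149\right)^{2} = \left(2 \cdot 6 \frac{1}{11 + 6} + 149\right)^{2} = \left(2 \cdot 6 \cdot \frac{1}{17} + 149\right)^{2} = \left(\frac{12}{17} + 149\right)^{2} = \left(\frac{2545}{17}\right)^{2} = \frac{6477025}{289}$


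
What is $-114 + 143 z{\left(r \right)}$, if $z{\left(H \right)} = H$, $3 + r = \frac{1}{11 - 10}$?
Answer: $-400$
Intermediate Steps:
$r = -2$ ($r = -3 + \frac{1}{11 - 10} = -3 + 1^{-1} = -3 + 1 = -2$)
$-114 + 143 z{\left(r \right)} = -114 + 143 \left(-2\right) = -114 - 286 = -400$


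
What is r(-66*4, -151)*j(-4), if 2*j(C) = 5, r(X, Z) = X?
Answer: -660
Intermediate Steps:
j(C) = 5/2 (j(C) = (1/2)*5 = 5/2)
r(-66*4, -151)*j(-4) = -66*4*(5/2) = -264*5/2 = -660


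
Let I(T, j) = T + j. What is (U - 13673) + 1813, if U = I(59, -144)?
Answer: -11945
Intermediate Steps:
U = -85 (U = 59 - 144 = -85)
(U - 13673) + 1813 = (-85 - 13673) + 1813 = -13758 + 1813 = -11945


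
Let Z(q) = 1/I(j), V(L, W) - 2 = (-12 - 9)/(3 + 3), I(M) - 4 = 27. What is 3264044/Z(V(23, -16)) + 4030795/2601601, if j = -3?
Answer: 263243948198559/2601601 ≈ 1.0119e+8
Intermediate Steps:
I(M) = 31 (I(M) = 4 + 27 = 31)
V(L, W) = -3/2 (V(L, W) = 2 + (-12 - 9)/(3 + 3) = 2 - 21/6 = 2 - 21*1/6 = 2 - 7/2 = -3/2)
Z(q) = 1/31
3264044/Z(V(23, -16)) + 4030795/2601601 = 3264044/(1/31) + 4030795/2601601 = 3264044*31 + 4030795*(1/2601601) = 101185364 + 4030795/2601601 = 263243948198559/2601601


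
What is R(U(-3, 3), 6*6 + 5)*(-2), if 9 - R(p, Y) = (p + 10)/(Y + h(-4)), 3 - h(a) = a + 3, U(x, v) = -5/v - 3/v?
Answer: -2386/135 ≈ -17.674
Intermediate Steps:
U(x, v) = -8/v
h(a) = -a (h(a) = 3 - (a + 3) = 3 - (3 + a) = 3 + (-3 - a) = -a)
R(p, Y) = 9 - (10 + p)/(4 + Y) (R(p, Y) = 9 - (p + 10)/(Y - 1*(-4)) = 9 - (10 + p)/(Y + 4) = 9 - (10 + p)/(4 + Y))
R(U(-3, 3), 6*6 + 5)*(-2) = ((26 - (-8)/3 + 9*(6*6 + 5))/(4 + (6*6 + 5)))*(-2) = ((26 - (-8)/3 + 9*(36 + 5))/(4 + (36 + 5)))*(-2) = ((26 - 1*(-8/3) + 9*41)/(4 + 41))*(-2) = ((26 + 8/3 + 369)/45)*(-2) = ((1/45)*(1193/3))*(-2) = (1193/135)*(-2) = -2386/135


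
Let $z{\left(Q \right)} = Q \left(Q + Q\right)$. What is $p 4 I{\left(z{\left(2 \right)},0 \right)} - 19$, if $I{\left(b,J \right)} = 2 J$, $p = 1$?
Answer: $-19$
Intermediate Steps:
$z{\left(Q \right)} = 2 Q^{2}$ ($z{\left(Q \right)} = Q 2 Q = 2 Q^{2}$)
$p 4 I{\left(z{\left(2 \right)},0 \right)} - 19 = 1 \cdot 4 \cdot 2 \cdot 0 - 19 = 4 \cdot 0 - 19 = 0 - 19 = -19$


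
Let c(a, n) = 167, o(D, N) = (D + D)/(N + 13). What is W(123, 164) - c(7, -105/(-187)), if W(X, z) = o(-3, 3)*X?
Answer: -1705/8 ≈ -213.13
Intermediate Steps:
o(D, N) = 2*D/(13 + N) (o(D, N) = (2*D)/(13 + N) = 2*D/(13 + N))
W(X, z) = -3*X/8 (W(X, z) = (2*(-3)/(13 + 3))*X = (2*(-3)/16)*X = (2*(-3)*(1/16))*X = -3*X/8)
W(123, 164) - c(7, -105/(-187)) = -3/8*123 - 1*167 = -369/8 - 167 = -1705/8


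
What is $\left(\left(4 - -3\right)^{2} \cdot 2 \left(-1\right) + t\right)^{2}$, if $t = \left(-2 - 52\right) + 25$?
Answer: $16129$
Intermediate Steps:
$t = -29$ ($t = -54 + 25 = -29$)
$\left(\left(4 - -3\right)^{2} \cdot 2 \left(-1\right) + t\right)^{2} = \left(\left(4 - -3\right)^{2} \cdot 2 \left(-1\right) - 29\right)^{2} = \left(\left(4 + 3\right)^{2} \cdot 2 \left(-1\right) - 29\right)^{2} = \left(7^{2} \cdot 2 \left(-1\right) - 29\right)^{2} = \left(49 \cdot 2 \left(-1\right) - 29\right)^{2} = \left(98 \left(-1\right) - 29\right)^{2} = \left(-98 - 29\right)^{2} = \left(-127\right)^{2} = 16129$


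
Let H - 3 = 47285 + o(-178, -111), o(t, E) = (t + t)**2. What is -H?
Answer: -174024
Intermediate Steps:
o(t, E) = 4*t**2 (o(t, E) = (2*t)**2 = 4*t**2)
H = 174024 (H = 3 + (47285 + 4*(-178)**2) = 3 + (47285 + 4*31684) = 3 + (47285 + 126736) = 3 + 174021 = 174024)
-H = -1*174024 = -174024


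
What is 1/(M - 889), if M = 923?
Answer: 1/34 ≈ 0.029412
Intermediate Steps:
1/(M - 889) = 1/(923 - 889) = 1/34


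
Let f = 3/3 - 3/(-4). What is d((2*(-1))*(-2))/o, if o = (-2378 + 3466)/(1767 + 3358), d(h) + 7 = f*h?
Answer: 0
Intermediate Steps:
f = 7/4 (f = 3*(⅓) - 3*(-¼) = 1 + ¾ = 7/4 ≈ 1.7500)
d(h) = -7 + 7*h/4
o = 1088/5125 ≈ 0.21229
d((2*(-1))*(-2))/o = (-7 + 7*((2*(-1))*(-2))/4)/(1088/5125) = (-7 + 7*(-2*(-2))/4)*(5125/1088) = (-7 + (7/4)*4)*(5125/1088) = (-7 + 7)*(5125/1088) = 0*(5125/1088) = 0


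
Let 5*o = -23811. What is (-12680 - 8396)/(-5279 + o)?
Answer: 52690/25103 ≈ 2.0990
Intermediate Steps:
o = -23811/5 (o = (⅕)*(-23811) = -23811/5 ≈ -4762.2)
(-12680 - 8396)/(-5279 + o) = (-12680 - 8396)/(-5279 - 23811/5) = -21076/(-50206/5) = -21076*(-5/50206) = 52690/25103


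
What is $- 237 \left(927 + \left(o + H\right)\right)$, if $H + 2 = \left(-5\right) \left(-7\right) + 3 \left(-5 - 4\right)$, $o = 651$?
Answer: $-375408$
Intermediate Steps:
$H = 6$ ($H = -2 + \left(\left(-5\right) \left(-7\right) + 3 \left(-5 - 4\right)\right) = -2 + \left(35 + 3 \left(-9\right)\right) = -2 + \left(35 - 27\right) = -2 + 8 = 6$)
$- 237 \left(927 + \left(o + H\right)\right) = - 237 \left(927 + \left(651 + 6\right)\right) = - 237 \left(927 + 657\right) = \left(-237\right) 1584 = -375408$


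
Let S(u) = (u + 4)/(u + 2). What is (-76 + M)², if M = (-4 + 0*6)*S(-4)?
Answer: 5776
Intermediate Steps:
S(u) = (4 + u)/(2 + u)
M = 0 (M = (-4 + 0*6)*((4 - 4)/(2 - 4)) = (-4 + 0)*(0/(-2)) = -(-2)*0 = -4*0 = 0)
(-76 + M)² = (-76 + 0)² = (-76)² = 5776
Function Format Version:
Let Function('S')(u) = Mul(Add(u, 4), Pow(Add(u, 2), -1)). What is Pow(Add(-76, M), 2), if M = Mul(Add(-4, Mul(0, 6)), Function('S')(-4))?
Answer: 5776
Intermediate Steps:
Function('S')(u) = Mul(Pow(Add(2, u), -1), Add(4, u)) (Function('S')(u) = Mul(Add(4, u), Pow(Add(2, u), -1)) = Mul(Pow(Add(2, u), -1), Add(4, u)))
M = 0 (M = Mul(Add(-4, Mul(0, 6)), Mul(Pow(Add(2, -4), -1), Add(4, -4))) = Mul(Add(-4, 0), Mul(Pow(-2, -1), 0)) = Mul(-4, Mul(Rational(-1, 2), 0)) = Mul(-4, 0) = 0)
Pow(Add(-76, M), 2) = Pow(Add(-76, 0), 2) = Pow(-76, 2) = 5776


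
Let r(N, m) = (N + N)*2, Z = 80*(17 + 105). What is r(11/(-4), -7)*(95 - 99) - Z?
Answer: -9716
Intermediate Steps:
Z = 9760 (Z = 80*122 = 9760)
r(N, m) = 4*N (r(N, m) = (2*N)*2 = 4*N)
r(11/(-4), -7)*(95 - 99) - Z = (4*(11/(-4)))*(95 - 99) - 1*9760 = (4*(11*(-¼)))*(-4) - 9760 = (4*(-11/4))*(-4) - 9760 = -11*(-4) - 9760 = 44 - 9760 = -9716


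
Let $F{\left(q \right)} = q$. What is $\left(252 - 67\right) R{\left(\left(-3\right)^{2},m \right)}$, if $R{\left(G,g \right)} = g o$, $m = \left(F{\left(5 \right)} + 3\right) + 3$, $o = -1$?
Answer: $-2035$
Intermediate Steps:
$m = 11$ ($m = \left(5 + 3\right) + 3 = 8 + 3 = 11$)
$R{\left(G,g \right)} = - g$ ($R{\left(G,g \right)} = g \left(-1\right) = - g$)
$\left(252 - 67\right) R{\left(\left(-3\right)^{2},m \right)} = \left(252 - 67\right) \left(\left(-1\right) 11\right) = 185 \left(-11\right) = -2035$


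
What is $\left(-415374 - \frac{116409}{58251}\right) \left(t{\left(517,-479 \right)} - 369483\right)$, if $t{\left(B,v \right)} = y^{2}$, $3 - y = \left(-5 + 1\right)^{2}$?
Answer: $\frac{2978648797517954}{19417} \approx 1.534 \cdot 10^{11}$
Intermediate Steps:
$y = -13$ ($y = 3 - \left(-5 + 1\right)^{2} = 3 - \left(-4\right)^{2} = 3 - 16 = -13$)
$t{\left(B,v \right)} = 169$ ($t{\left(B,v \right)} = \left(-13\right)^{2} = 169$)
$\left(-415374 - \frac{116409}{58251}\right) \left(t{\left(517,-479 \right)} - 369483\right) = \left(-415374 - \frac{116409}{58251}\right) \left(169 - 369483\right) = \left(-415374 - \frac{38803}{19417}\right) \left(-369314\right) = \left(- \frac{8065355761}{19417}\right) \left(-369314\right) = \frac{2978648797517954}{19417}$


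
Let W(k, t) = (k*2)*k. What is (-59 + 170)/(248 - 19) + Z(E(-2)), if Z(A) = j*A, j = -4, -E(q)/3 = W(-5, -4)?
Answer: 137511/229 ≈ 600.48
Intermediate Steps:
W(k, t) = 2*k² (W(k, t) = (2*k)*k = 2*k²)
E(q) = -150 (E(q) = -6*(-5)² = -6*25 = -3*50 = -150)
Z(A) = -4*A
(-59 + 170)/(248 - 19) + Z(E(-2)) = (-59 + 170)/(248 - 19) - 4*(-150) = 111/229 + 600 = 137511/229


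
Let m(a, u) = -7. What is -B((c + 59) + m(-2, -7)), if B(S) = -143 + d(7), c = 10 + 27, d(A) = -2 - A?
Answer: 152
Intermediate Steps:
c = 37
B(S) = -152 (B(S) = -143 + (-2 - 1*7) = -143 + (-2 - 7) = -143 - 9 = -152)
-B((c + 59) + m(-2, -7)) = -1*(-152) = 152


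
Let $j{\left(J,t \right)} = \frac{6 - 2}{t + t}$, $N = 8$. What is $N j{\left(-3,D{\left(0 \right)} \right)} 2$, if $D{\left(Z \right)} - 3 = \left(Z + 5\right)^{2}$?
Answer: $\frac{8}{7} \approx 1.1429$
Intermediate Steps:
$D{\left(Z \right)} = 3 + \left(5 + Z\right)^{2}$ ($D{\left(Z \right)} = 3 + \left(Z + 5\right)^{2} = 3 + \left(5 + Z\right)^{2}$)
$j{\left(J,t \right)} = \frac{2}{t}$ ($j{\left(J,t \right)} = \frac{4}{2 t} = 4 \frac{1}{2 t} = \frac{2}{t}$)
$N j{\left(-3,D{\left(0 \right)} \right)} 2 = 8 \frac{2}{3 + \left(5 + 0\right)^{2}} \cdot 2 = 8 \frac{2}{3 + 5^{2}} \cdot 2 = 8 \frac{2}{3 + 25} \cdot 2 = 8 \cdot \frac{2}{28} \cdot 2 = 8 \cdot 2 \cdot \frac{1}{28} \cdot 2 = 8 \cdot \frac{1}{14} \cdot 2 = \frac{4}{7} \cdot 2 = \frac{8}{7}$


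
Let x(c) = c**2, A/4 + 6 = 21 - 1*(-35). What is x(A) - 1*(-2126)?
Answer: 42126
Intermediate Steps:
A = 200 (A = -24 + 4*(21 - 1*(-35)) = -24 + 4*(21 + 35) = -24 + 4*56 = -24 + 224 = 200)
x(A) - 1*(-2126) = 200**2 - 1*(-2126) = 40000 + 2126 = 42126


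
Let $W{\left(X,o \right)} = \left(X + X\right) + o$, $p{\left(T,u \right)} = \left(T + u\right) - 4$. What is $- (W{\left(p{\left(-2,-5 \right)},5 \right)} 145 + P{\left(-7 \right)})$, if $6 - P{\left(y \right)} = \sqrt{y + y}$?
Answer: $2459 + i \sqrt{14} \approx 2459.0 + 3.7417 i$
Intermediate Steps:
$p{\left(T,u \right)} = -4 + T + u$
$W{\left(X,o \right)} = o + 2 X$ ($W{\left(X,o \right)} = 2 X + o = o + 2 X$)
$P{\left(y \right)} = 6 - \sqrt{2} \sqrt{y}$ ($P{\left(y \right)} = 6 - \sqrt{y + y} = 6 - \sqrt{2 y} = 6 - \sqrt{2} \sqrt{y}$)
$- (W{\left(p{\left(-2,-5 \right)},5 \right)} 145 + P{\left(-7 \right)}) = - (\left(5 + 2 \left(-4 - 2 - 5\right)\right) 145 + \left(6 - \sqrt{2} \sqrt{-7}\right)) = - (\left(5 + 2 \left(-11\right)\right) 145 + \left(6 - \sqrt{2} i \sqrt{7}\right)) = - (\left(5 - 22\right) 145 + \left(6 - i \sqrt{14}\right)) = - (\left(-17\right) 145 + \left(6 - i \sqrt{14}\right)) = - (-2465 + \left(6 - i \sqrt{14}\right)) = - (-2459 - i \sqrt{14}) = 2459 + i \sqrt{14}$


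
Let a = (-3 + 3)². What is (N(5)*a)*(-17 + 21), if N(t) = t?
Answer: 0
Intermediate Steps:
a = 0 (a = 0² = 0)
(N(5)*a)*(-17 + 21) = (5*0)*(-17 + 21) = 0*4 = 0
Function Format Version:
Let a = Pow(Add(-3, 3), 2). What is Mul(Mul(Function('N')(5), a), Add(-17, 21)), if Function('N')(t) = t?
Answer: 0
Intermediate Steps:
a = 0 (a = Pow(0, 2) = 0)
Mul(Mul(Function('N')(5), a), Add(-17, 21)) = Mul(Mul(5, 0), Add(-17, 21)) = Mul(0, 4) = 0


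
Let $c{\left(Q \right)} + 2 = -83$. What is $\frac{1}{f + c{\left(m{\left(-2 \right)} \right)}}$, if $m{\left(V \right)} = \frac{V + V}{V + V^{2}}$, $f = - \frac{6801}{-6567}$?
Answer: $- \frac{2189}{183798} \approx -0.01191$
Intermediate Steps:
$f = \frac{2267}{2189}$ ($f = \left(-6801\right) \left(- \frac{1}{6567}\right) = \frac{2267}{2189} \approx 1.0356$)
$m{\left(V \right)} = \frac{2 V}{V + V^{2}}$
$c{\left(Q \right)} = -85$ ($c{\left(Q \right)} = -2 - 83 = -85$)
$\frac{1}{f + c{\left(m{\left(-2 \right)} \right)}} = \frac{1}{\frac{2267}{2189} - 85} = \frac{1}{- \frac{183798}{2189}} = - \frac{2189}{183798}$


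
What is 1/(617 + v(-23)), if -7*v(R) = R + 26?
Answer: 7/4316 ≈ 0.0016219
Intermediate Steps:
v(R) = -26/7 - R/7 (v(R) = -(R + 26)/7 = -(26 + R)/7 = -26/7 - R/7)
1/(617 + v(-23)) = 1/(617 + (-26/7 - ⅐*(-23))) = 1/(617 + (-26/7 + 23/7)) = 1/(617 - 3/7) = 1/(4316/7) = 7/4316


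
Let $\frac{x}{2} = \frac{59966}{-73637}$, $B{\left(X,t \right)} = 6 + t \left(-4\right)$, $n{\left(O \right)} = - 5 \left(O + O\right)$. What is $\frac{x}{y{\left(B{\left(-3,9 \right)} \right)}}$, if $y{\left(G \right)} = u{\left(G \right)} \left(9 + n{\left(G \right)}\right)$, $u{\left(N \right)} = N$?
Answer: $\frac{59966}{341307495} \approx 0.00017569$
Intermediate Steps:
$n{\left(O \right)} = - 10 O$ ($n{\left(O \right)} = - 5 \cdot 2 O = - 10 O$)
$B{\left(X,t \right)} = 6 - 4 t$
$y{\left(G \right)} = G \left(9 - 10 G\right)$
$x = - \frac{119932}{73637}$ ($x = 2 \frac{59966}{-73637} = 2 \cdot 59966 \left(- \frac{1}{73637}\right) = 2 \left(- \frac{59966}{73637}\right) = - \frac{119932}{73637} \approx -1.6287$)
$\frac{x}{y{\left(B{\left(-3,9 \right)} \right)}} = - \frac{119932}{73637 \left(6 - 36\right) \left(9 - 10 \left(6 - 36\right)\right)} = - \frac{119932}{73637 \left(- 30 \left(9 - -300\right)\right)} = - \frac{119932}{73637 \left(- 30 \left(9 + 300\right)\right)} = - \frac{119932}{73637 \left(\left(-30\right) 309\right)} = - \frac{119932}{73637 \left(-9270\right)} = \left(- \frac{119932}{73637}\right) \left(- \frac{1}{9270}\right) = \frac{59966}{341307495}$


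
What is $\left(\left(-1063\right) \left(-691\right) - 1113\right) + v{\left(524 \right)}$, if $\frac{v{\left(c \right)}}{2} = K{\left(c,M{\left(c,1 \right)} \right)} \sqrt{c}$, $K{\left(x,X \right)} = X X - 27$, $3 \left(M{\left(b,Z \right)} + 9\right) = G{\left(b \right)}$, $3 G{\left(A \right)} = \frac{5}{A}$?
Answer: $733420 + \frac{1200571009 \sqrt{131}}{5560164} \approx 7.3589 \cdot 10^{5}$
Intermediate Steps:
$G{\left(A \right)} = \frac{5}{3 A}$ ($G{\left(A \right)} = \frac{5 \frac{1}{A}}{3} = \frac{5}{3 A}$)
$M{\left(b,Z \right)} = -9 + \frac{5}{9 b}$ ($M{\left(b,Z \right)} = -9 + \frac{\frac{5}{3} \frac{1}{b}}{3} = -9 + \frac{5}{9 b}$)
$K{\left(x,X \right)} = -27 + X^{2}$ ($K{\left(x,X \right)} = X^{2} - 27 = -27 + X^{2}$)
$v{\left(c \right)} = 2 \sqrt{c} \left(-27 + \left(-9 + \frac{5}{9 c}\right)^{2}\right)$ ($v{\left(c \right)} = 2 \left(-27 + \left(-9 + \frac{5}{9 c}\right)^{2}\right) \sqrt{c} = 2 \sqrt{c} \left(-27 + \left(-9 + \frac{5}{9 c}\right)^{2}\right)$)
$\left(\left(-1063\right) \left(-691\right) - 1113\right) + v{\left(524 \right)} = \left(\left(-1063\right) \left(-691\right) - 1113\right) + \frac{2 \left(25 - 424440 + 4374 \cdot 524^{2}\right)}{81 \cdot 1048 \sqrt{131}} = \left(734533 - 1113\right) + \frac{2 \frac{\sqrt{131}}{137288} \left(25 - 424440 + 4374 \cdot 274576\right)}{81} = 733420 + \frac{2 \frac{\sqrt{131}}{137288} \left(25 - 424440 + 1200995424\right)}{81} = 733420 + \frac{2}{81} \frac{\sqrt{131}}{137288} \cdot 1200571009 = 733420 + \frac{1200571009 \sqrt{131}}{5560164}$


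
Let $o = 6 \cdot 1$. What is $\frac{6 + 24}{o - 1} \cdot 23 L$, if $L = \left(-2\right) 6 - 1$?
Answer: $-1794$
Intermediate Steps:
$o = 6$
$L = -13$ ($L = -12 - 1 = -13$)
$\frac{6 + 24}{o - 1} \cdot 23 L = \frac{6 + 24}{6 - 1} \cdot 23 \left(-13\right) = \frac{30}{5} \cdot 23 \left(-13\right) = 30 \cdot \frac{1}{5} \cdot 23 \left(-13\right) = 6 \cdot 23 \left(-13\right) = 138 \left(-13\right) = -1794$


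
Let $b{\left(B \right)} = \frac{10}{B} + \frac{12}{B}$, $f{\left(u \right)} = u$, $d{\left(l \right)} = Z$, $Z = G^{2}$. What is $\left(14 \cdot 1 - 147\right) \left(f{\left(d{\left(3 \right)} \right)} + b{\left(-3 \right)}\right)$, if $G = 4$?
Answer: $- \frac{3458}{3} \approx -1152.7$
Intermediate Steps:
$Z = 16$ ($Z = 4^{2} = 16$)
$d{\left(l \right)} = 16$
$b{\left(B \right)} = \frac{22}{B}$
$\left(14 \cdot 1 - 147\right) \left(f{\left(d{\left(3 \right)} \right)} + b{\left(-3 \right)}\right) = \left(14 \cdot 1 - 147\right) \left(16 + \frac{22}{-3}\right) = \left(14 - 147\right) \left(16 + 22 \left(- \frac{1}{3}\right)\right) = - 133 \left(16 - \frac{22}{3}\right) = \left(-133\right) \frac{26}{3} = - \frac{3458}{3}$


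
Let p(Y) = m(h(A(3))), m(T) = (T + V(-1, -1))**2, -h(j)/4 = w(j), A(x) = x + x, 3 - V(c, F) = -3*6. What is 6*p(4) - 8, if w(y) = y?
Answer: 46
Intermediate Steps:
V(c, F) = 21 (V(c, F) = 3 - (-3)*6 = 3 - 1*(-18) = 3 + 18 = 21)
A(x) = 2*x
h(j) = -4*j
m(T) = (21 + T)**2 (m(T) = (T + 21)**2 = (21 + T)**2)
p(Y) = 9 (p(Y) = (21 - 8*3)**2 = (21 - 4*6)**2 = (21 - 24)**2 = (-3)**2 = 9)
6*p(4) - 8 = 6*9 - 8 = 54 - 8 = 46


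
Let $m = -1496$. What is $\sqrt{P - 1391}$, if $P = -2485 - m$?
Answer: $2 i \sqrt{595} \approx 48.785 i$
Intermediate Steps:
$P = -989$ ($P = -2485 - -1496 = -2485 + 1496 = -989$)
$\sqrt{P - 1391} = \sqrt{-989 - 1391} = \sqrt{-2380} = 2 i \sqrt{595}$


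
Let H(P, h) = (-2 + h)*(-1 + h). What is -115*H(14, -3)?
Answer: -2300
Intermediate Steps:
H(P, h) = (-1 + h)*(-2 + h)
-115*H(14, -3) = -115*(2 + (-3)² - 3*(-3)) = -115*(2 + 9 + 9) = -115*20 = -2300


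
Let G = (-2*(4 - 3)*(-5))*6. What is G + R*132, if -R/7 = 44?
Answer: -40596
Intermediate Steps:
R = -308 (R = -7*44 = -308)
G = 60 (G = (-2*1*(-5))*6 = -2*(-5)*6 = 10*6 = 60)
G + R*132 = 60 - 308*132 = 60 - 40656 = -40596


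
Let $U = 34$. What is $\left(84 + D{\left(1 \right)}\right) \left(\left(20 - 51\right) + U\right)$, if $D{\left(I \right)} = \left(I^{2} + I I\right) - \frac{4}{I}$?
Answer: $246$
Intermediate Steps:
$D{\left(I \right)} = - \frac{4}{I} + 2 I^{2}$ ($D{\left(I \right)} = \left(I^{2} + I^{2}\right) - \frac{4}{I} = 2 I^{2} - \frac{4}{I} = - \frac{4}{I} + 2 I^{2}$)
$\left(84 + D{\left(1 \right)}\right) \left(\left(20 - 51\right) + U\right) = \left(84 + \frac{2 \left(-2 + 1^{3}\right)}{1}\right) \left(\left(20 - 51\right) + 34\right) = \left(84 + 2 \cdot 1 \left(-2 + 1\right)\right) \left(-31 + 34\right) = \left(84 + 2 \cdot 1 \left(-1\right)\right) 3 = \left(84 - 2\right) 3 = 82 \cdot 3 = 246$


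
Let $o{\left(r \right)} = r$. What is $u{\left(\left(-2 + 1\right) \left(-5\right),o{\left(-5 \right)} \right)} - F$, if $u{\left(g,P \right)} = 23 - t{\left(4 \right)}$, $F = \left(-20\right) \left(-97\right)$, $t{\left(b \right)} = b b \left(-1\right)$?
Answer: $-1901$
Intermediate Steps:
$t{\left(b \right)} = - b^{2}$ ($t{\left(b \right)} = b^{2} \left(-1\right) = - b^{2}$)
$F = 1940$
$u{\left(g,P \right)} = 39$ ($u{\left(g,P \right)} = 23 - - 4^{2} = 23 - \left(-1\right) 16 = 23 - -16 = 23 + 16 = 39$)
$u{\left(\left(-2 + 1\right) \left(-5\right),o{\left(-5 \right)} \right)} - F = 39 - 1940 = -1901$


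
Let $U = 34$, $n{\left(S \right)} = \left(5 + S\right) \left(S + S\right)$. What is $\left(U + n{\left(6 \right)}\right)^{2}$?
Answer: $27556$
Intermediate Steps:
$n{\left(S \right)} = 2 S \left(5 + S\right)$ ($n{\left(S \right)} = \left(5 + S\right) 2 S = 2 S \left(5 + S\right)$)
$\left(U + n{\left(6 \right)}\right)^{2} = \left(34 + 2 \cdot 6 \left(5 + 6\right)\right)^{2} = \left(34 + 2 \cdot 6 \cdot 11\right)^{2} = \left(34 + 132\right)^{2} = 166^{2} = 27556$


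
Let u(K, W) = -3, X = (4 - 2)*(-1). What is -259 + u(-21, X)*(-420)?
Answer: 1001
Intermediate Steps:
X = -2 (X = 2*(-1) = -2)
-259 + u(-21, X)*(-420) = -259 - 3*(-420) = -259 + 1260 = 1001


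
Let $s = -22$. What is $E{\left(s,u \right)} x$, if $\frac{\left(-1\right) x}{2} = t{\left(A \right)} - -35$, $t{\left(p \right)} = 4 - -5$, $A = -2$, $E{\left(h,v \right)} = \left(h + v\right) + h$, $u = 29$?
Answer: $1320$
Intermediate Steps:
$E{\left(h,v \right)} = v + 2 h$
$t{\left(p \right)} = 9$ ($t{\left(p \right)} = 4 + 5 = 9$)
$x = -88$ ($x = - 2 \left(9 - -35\right) = - 2 \left(9 + 35\right) = \left(-2\right) 44 = -88$)
$E{\left(s,u \right)} x = \left(29 + 2 \left(-22\right)\right) \left(-88\right) = \left(29 - 44\right) \left(-88\right) = \left(-15\right) \left(-88\right) = 1320$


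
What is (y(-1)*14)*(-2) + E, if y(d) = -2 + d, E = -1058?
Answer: -974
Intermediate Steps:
(y(-1)*14)*(-2) + E = ((-2 - 1)*14)*(-2) - 1058 = -3*14*(-2) - 1058 = -42*(-2) - 1058 = 84 - 1058 = -974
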